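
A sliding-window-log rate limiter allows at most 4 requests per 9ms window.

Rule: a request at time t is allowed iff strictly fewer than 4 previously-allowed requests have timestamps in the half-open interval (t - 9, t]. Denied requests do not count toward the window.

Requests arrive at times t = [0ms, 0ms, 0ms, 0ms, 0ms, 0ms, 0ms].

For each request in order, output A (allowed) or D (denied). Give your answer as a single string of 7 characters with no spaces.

Tracking allowed requests in the window:
  req#1 t=0ms: ALLOW
  req#2 t=0ms: ALLOW
  req#3 t=0ms: ALLOW
  req#4 t=0ms: ALLOW
  req#5 t=0ms: DENY
  req#6 t=0ms: DENY
  req#7 t=0ms: DENY

Answer: AAAADDD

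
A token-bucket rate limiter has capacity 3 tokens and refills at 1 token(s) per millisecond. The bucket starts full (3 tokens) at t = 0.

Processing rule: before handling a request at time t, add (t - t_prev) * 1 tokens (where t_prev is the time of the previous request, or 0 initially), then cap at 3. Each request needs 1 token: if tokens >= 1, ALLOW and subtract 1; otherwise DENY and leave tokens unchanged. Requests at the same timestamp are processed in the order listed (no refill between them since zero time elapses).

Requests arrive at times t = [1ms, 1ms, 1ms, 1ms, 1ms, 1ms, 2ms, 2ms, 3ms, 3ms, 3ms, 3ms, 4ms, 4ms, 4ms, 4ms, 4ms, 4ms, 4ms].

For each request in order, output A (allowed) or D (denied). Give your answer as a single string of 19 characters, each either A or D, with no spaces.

Simulating step by step:
  req#1 t=1ms: ALLOW
  req#2 t=1ms: ALLOW
  req#3 t=1ms: ALLOW
  req#4 t=1ms: DENY
  req#5 t=1ms: DENY
  req#6 t=1ms: DENY
  req#7 t=2ms: ALLOW
  req#8 t=2ms: DENY
  req#9 t=3ms: ALLOW
  req#10 t=3ms: DENY
  req#11 t=3ms: DENY
  req#12 t=3ms: DENY
  req#13 t=4ms: ALLOW
  req#14 t=4ms: DENY
  req#15 t=4ms: DENY
  req#16 t=4ms: DENY
  req#17 t=4ms: DENY
  req#18 t=4ms: DENY
  req#19 t=4ms: DENY

Answer: AAADDDADADDDADDDDDD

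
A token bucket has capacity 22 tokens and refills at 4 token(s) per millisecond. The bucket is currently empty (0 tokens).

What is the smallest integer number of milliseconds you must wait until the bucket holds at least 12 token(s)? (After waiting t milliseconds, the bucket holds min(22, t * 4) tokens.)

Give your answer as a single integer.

Answer: 3

Derivation:
Need t * 4 >= 12, so t >= 12/4.
Smallest integer t = ceil(12/4) = 3.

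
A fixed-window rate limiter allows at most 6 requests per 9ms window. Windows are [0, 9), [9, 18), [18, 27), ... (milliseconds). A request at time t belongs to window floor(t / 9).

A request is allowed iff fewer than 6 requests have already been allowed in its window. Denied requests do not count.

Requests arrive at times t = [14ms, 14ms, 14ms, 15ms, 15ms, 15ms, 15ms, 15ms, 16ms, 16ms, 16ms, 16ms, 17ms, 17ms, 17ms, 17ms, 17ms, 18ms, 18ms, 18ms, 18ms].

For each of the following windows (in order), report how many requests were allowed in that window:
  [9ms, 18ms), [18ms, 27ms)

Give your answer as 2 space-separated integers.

Processing requests:
  req#1 t=14ms (window 1): ALLOW
  req#2 t=14ms (window 1): ALLOW
  req#3 t=14ms (window 1): ALLOW
  req#4 t=15ms (window 1): ALLOW
  req#5 t=15ms (window 1): ALLOW
  req#6 t=15ms (window 1): ALLOW
  req#7 t=15ms (window 1): DENY
  req#8 t=15ms (window 1): DENY
  req#9 t=16ms (window 1): DENY
  req#10 t=16ms (window 1): DENY
  req#11 t=16ms (window 1): DENY
  req#12 t=16ms (window 1): DENY
  req#13 t=17ms (window 1): DENY
  req#14 t=17ms (window 1): DENY
  req#15 t=17ms (window 1): DENY
  req#16 t=17ms (window 1): DENY
  req#17 t=17ms (window 1): DENY
  req#18 t=18ms (window 2): ALLOW
  req#19 t=18ms (window 2): ALLOW
  req#20 t=18ms (window 2): ALLOW
  req#21 t=18ms (window 2): ALLOW

Allowed counts by window: 6 4

Answer: 6 4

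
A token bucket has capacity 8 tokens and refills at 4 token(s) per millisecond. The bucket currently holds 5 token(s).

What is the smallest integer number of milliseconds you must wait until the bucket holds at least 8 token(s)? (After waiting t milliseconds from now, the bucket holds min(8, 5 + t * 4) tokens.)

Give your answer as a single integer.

Need 5 + t * 4 >= 8, so t >= 3/4.
Smallest integer t = ceil(3/4) = 1.

Answer: 1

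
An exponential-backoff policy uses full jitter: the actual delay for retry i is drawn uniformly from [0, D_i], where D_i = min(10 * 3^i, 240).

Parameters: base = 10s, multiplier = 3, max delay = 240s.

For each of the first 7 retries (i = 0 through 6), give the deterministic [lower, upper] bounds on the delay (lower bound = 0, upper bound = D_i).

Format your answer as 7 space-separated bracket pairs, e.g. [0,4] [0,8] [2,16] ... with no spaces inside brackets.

Answer: [0,10] [0,30] [0,90] [0,240] [0,240] [0,240] [0,240]

Derivation:
Computing bounds per retry:
  i=0: D_i=min(10*3^0,240)=10, bounds=[0,10]
  i=1: D_i=min(10*3^1,240)=30, bounds=[0,30]
  i=2: D_i=min(10*3^2,240)=90, bounds=[0,90]
  i=3: D_i=min(10*3^3,240)=240, bounds=[0,240]
  i=4: D_i=min(10*3^4,240)=240, bounds=[0,240]
  i=5: D_i=min(10*3^5,240)=240, bounds=[0,240]
  i=6: D_i=min(10*3^6,240)=240, bounds=[0,240]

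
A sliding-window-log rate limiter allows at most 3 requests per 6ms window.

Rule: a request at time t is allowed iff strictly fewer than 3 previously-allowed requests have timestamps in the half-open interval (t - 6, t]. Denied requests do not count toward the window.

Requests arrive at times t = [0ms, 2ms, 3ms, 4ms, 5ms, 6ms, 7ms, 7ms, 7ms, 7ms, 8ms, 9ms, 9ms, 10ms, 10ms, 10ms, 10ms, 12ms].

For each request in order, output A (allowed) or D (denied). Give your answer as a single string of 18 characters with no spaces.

Tracking allowed requests in the window:
  req#1 t=0ms: ALLOW
  req#2 t=2ms: ALLOW
  req#3 t=3ms: ALLOW
  req#4 t=4ms: DENY
  req#5 t=5ms: DENY
  req#6 t=6ms: ALLOW
  req#7 t=7ms: DENY
  req#8 t=7ms: DENY
  req#9 t=7ms: DENY
  req#10 t=7ms: DENY
  req#11 t=8ms: ALLOW
  req#12 t=9ms: ALLOW
  req#13 t=9ms: DENY
  req#14 t=10ms: DENY
  req#15 t=10ms: DENY
  req#16 t=10ms: DENY
  req#17 t=10ms: DENY
  req#18 t=12ms: ALLOW

Answer: AAADDADDDDAADDDDDA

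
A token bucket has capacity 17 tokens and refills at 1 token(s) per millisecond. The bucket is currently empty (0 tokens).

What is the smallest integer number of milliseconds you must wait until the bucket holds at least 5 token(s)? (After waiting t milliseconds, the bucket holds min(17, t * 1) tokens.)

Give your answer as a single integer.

Answer: 5

Derivation:
Need t * 1 >= 5, so t >= 5/1.
Smallest integer t = ceil(5/1) = 5.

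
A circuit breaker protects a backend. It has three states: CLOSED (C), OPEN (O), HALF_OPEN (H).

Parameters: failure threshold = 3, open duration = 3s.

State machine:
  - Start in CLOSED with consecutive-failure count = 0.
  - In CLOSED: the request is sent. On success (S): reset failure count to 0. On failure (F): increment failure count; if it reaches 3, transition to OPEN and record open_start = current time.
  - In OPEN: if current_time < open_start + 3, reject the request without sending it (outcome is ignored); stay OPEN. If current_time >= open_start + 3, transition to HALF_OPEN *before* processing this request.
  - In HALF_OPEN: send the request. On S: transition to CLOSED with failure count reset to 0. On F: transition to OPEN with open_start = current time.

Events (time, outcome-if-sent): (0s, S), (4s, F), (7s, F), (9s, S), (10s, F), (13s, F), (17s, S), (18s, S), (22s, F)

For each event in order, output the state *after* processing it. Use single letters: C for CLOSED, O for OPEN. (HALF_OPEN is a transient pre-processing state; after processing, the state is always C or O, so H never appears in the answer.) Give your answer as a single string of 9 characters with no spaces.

Answer: CCCCCCCCC

Derivation:
State after each event:
  event#1 t=0s outcome=S: state=CLOSED
  event#2 t=4s outcome=F: state=CLOSED
  event#3 t=7s outcome=F: state=CLOSED
  event#4 t=9s outcome=S: state=CLOSED
  event#5 t=10s outcome=F: state=CLOSED
  event#6 t=13s outcome=F: state=CLOSED
  event#7 t=17s outcome=S: state=CLOSED
  event#8 t=18s outcome=S: state=CLOSED
  event#9 t=22s outcome=F: state=CLOSED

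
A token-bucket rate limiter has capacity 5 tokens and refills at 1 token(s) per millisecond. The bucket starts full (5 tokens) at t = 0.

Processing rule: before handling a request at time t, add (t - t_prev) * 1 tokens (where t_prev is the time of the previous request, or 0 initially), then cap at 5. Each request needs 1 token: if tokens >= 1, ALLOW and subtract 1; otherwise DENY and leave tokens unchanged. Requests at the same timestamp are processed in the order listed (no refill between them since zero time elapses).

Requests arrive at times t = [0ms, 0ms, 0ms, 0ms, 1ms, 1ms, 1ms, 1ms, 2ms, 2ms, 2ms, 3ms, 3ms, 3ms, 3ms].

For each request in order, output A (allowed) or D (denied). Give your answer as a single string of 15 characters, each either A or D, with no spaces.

Simulating step by step:
  req#1 t=0ms: ALLOW
  req#2 t=0ms: ALLOW
  req#3 t=0ms: ALLOW
  req#4 t=0ms: ALLOW
  req#5 t=1ms: ALLOW
  req#6 t=1ms: ALLOW
  req#7 t=1ms: DENY
  req#8 t=1ms: DENY
  req#9 t=2ms: ALLOW
  req#10 t=2ms: DENY
  req#11 t=2ms: DENY
  req#12 t=3ms: ALLOW
  req#13 t=3ms: DENY
  req#14 t=3ms: DENY
  req#15 t=3ms: DENY

Answer: AAAAAADDADDADDD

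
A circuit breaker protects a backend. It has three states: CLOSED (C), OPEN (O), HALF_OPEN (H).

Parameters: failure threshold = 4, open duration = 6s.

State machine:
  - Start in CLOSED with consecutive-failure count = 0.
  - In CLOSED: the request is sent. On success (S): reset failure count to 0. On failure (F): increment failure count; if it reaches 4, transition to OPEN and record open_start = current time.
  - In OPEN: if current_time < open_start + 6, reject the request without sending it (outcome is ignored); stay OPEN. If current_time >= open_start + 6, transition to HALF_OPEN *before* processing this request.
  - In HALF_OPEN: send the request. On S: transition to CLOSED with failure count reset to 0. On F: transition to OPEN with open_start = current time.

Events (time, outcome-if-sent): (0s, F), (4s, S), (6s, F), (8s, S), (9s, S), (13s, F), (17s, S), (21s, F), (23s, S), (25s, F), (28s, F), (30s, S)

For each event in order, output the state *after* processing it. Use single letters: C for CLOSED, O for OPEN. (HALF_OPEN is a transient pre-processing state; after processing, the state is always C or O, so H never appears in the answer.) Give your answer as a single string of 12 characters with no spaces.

State after each event:
  event#1 t=0s outcome=F: state=CLOSED
  event#2 t=4s outcome=S: state=CLOSED
  event#3 t=6s outcome=F: state=CLOSED
  event#4 t=8s outcome=S: state=CLOSED
  event#5 t=9s outcome=S: state=CLOSED
  event#6 t=13s outcome=F: state=CLOSED
  event#7 t=17s outcome=S: state=CLOSED
  event#8 t=21s outcome=F: state=CLOSED
  event#9 t=23s outcome=S: state=CLOSED
  event#10 t=25s outcome=F: state=CLOSED
  event#11 t=28s outcome=F: state=CLOSED
  event#12 t=30s outcome=S: state=CLOSED

Answer: CCCCCCCCCCCC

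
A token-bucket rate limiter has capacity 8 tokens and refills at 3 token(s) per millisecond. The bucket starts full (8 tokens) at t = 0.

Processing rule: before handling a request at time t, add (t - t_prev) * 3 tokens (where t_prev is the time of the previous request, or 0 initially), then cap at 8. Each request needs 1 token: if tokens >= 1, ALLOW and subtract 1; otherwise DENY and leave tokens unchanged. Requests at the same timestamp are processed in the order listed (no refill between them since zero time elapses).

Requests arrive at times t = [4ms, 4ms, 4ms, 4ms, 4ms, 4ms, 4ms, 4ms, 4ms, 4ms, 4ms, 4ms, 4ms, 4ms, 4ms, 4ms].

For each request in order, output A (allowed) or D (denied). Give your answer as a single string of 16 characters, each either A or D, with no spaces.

Answer: AAAAAAAADDDDDDDD

Derivation:
Simulating step by step:
  req#1 t=4ms: ALLOW
  req#2 t=4ms: ALLOW
  req#3 t=4ms: ALLOW
  req#4 t=4ms: ALLOW
  req#5 t=4ms: ALLOW
  req#6 t=4ms: ALLOW
  req#7 t=4ms: ALLOW
  req#8 t=4ms: ALLOW
  req#9 t=4ms: DENY
  req#10 t=4ms: DENY
  req#11 t=4ms: DENY
  req#12 t=4ms: DENY
  req#13 t=4ms: DENY
  req#14 t=4ms: DENY
  req#15 t=4ms: DENY
  req#16 t=4ms: DENY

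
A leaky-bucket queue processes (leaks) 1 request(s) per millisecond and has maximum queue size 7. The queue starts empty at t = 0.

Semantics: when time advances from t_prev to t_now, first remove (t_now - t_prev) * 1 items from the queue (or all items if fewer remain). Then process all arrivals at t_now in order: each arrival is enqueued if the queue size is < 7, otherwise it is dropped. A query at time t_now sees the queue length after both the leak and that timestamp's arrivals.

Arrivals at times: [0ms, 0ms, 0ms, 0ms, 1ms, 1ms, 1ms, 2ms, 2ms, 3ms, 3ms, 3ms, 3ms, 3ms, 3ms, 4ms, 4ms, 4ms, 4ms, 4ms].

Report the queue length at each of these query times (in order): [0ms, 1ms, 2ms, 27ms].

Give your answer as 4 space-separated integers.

Answer: 4 6 7 0

Derivation:
Queue lengths at query times:
  query t=0ms: backlog = 4
  query t=1ms: backlog = 6
  query t=2ms: backlog = 7
  query t=27ms: backlog = 0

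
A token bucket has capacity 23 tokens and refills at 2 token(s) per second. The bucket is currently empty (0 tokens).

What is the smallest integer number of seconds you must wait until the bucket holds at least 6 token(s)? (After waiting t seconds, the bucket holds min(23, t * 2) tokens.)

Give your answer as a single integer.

Answer: 3

Derivation:
Need t * 2 >= 6, so t >= 6/2.
Smallest integer t = ceil(6/2) = 3.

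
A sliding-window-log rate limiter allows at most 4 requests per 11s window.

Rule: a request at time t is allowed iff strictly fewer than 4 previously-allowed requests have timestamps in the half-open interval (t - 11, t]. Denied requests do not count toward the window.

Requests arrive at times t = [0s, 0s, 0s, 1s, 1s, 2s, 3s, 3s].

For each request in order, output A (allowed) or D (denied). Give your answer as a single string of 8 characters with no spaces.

Answer: AAAADDDD

Derivation:
Tracking allowed requests in the window:
  req#1 t=0s: ALLOW
  req#2 t=0s: ALLOW
  req#3 t=0s: ALLOW
  req#4 t=1s: ALLOW
  req#5 t=1s: DENY
  req#6 t=2s: DENY
  req#7 t=3s: DENY
  req#8 t=3s: DENY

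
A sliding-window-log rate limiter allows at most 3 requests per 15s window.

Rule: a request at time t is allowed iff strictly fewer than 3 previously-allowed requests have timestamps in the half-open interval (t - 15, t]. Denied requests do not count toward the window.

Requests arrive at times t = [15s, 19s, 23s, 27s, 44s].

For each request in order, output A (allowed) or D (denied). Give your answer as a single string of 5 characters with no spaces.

Answer: AAADA

Derivation:
Tracking allowed requests in the window:
  req#1 t=15s: ALLOW
  req#2 t=19s: ALLOW
  req#3 t=23s: ALLOW
  req#4 t=27s: DENY
  req#5 t=44s: ALLOW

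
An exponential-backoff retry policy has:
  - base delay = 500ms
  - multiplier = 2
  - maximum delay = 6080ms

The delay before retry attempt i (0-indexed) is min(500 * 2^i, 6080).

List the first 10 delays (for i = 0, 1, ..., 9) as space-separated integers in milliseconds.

Computing each delay:
  i=0: min(500*2^0, 6080) = 500
  i=1: min(500*2^1, 6080) = 1000
  i=2: min(500*2^2, 6080) = 2000
  i=3: min(500*2^3, 6080) = 4000
  i=4: min(500*2^4, 6080) = 6080
  i=5: min(500*2^5, 6080) = 6080
  i=6: min(500*2^6, 6080) = 6080
  i=7: min(500*2^7, 6080) = 6080
  i=8: min(500*2^8, 6080) = 6080
  i=9: min(500*2^9, 6080) = 6080

Answer: 500 1000 2000 4000 6080 6080 6080 6080 6080 6080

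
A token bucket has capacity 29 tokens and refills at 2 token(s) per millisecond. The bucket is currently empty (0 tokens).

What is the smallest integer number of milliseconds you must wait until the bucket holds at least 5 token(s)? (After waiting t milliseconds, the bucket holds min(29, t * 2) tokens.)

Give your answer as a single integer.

Need t * 2 >= 5, so t >= 5/2.
Smallest integer t = ceil(5/2) = 3.

Answer: 3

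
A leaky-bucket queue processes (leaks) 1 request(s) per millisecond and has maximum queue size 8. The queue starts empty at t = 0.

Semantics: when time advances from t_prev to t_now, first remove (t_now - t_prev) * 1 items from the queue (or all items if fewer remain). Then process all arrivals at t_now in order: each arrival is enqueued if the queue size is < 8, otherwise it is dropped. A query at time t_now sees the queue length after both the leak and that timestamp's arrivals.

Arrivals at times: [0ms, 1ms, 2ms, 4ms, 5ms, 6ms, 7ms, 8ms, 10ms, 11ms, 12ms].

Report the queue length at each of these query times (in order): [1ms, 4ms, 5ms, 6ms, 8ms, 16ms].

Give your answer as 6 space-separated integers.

Answer: 1 1 1 1 1 0

Derivation:
Queue lengths at query times:
  query t=1ms: backlog = 1
  query t=4ms: backlog = 1
  query t=5ms: backlog = 1
  query t=6ms: backlog = 1
  query t=8ms: backlog = 1
  query t=16ms: backlog = 0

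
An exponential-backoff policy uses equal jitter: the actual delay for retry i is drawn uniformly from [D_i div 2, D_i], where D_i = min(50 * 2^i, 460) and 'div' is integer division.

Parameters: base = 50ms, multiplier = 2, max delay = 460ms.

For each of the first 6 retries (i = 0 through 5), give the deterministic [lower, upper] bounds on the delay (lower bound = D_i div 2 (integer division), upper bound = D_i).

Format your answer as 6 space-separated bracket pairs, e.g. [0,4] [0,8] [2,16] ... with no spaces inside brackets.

Answer: [25,50] [50,100] [100,200] [200,400] [230,460] [230,460]

Derivation:
Computing bounds per retry:
  i=0: D_i=min(50*2^0,460)=50, bounds=[25,50]
  i=1: D_i=min(50*2^1,460)=100, bounds=[50,100]
  i=2: D_i=min(50*2^2,460)=200, bounds=[100,200]
  i=3: D_i=min(50*2^3,460)=400, bounds=[200,400]
  i=4: D_i=min(50*2^4,460)=460, bounds=[230,460]
  i=5: D_i=min(50*2^5,460)=460, bounds=[230,460]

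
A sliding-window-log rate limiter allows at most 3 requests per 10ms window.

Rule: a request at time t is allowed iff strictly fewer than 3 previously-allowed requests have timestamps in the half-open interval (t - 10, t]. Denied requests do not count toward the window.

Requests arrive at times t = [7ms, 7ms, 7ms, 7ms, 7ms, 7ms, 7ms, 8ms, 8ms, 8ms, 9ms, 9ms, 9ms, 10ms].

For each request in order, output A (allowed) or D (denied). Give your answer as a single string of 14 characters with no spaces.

Tracking allowed requests in the window:
  req#1 t=7ms: ALLOW
  req#2 t=7ms: ALLOW
  req#3 t=7ms: ALLOW
  req#4 t=7ms: DENY
  req#5 t=7ms: DENY
  req#6 t=7ms: DENY
  req#7 t=7ms: DENY
  req#8 t=8ms: DENY
  req#9 t=8ms: DENY
  req#10 t=8ms: DENY
  req#11 t=9ms: DENY
  req#12 t=9ms: DENY
  req#13 t=9ms: DENY
  req#14 t=10ms: DENY

Answer: AAADDDDDDDDDDD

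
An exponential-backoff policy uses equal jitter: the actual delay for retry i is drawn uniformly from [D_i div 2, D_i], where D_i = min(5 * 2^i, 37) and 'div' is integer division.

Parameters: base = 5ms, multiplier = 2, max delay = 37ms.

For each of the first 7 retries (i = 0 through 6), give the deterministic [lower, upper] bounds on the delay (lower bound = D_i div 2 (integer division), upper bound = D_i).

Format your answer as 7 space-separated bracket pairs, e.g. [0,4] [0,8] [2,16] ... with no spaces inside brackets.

Computing bounds per retry:
  i=0: D_i=min(5*2^0,37)=5, bounds=[2,5]
  i=1: D_i=min(5*2^1,37)=10, bounds=[5,10]
  i=2: D_i=min(5*2^2,37)=20, bounds=[10,20]
  i=3: D_i=min(5*2^3,37)=37, bounds=[18,37]
  i=4: D_i=min(5*2^4,37)=37, bounds=[18,37]
  i=5: D_i=min(5*2^5,37)=37, bounds=[18,37]
  i=6: D_i=min(5*2^6,37)=37, bounds=[18,37]

Answer: [2,5] [5,10] [10,20] [18,37] [18,37] [18,37] [18,37]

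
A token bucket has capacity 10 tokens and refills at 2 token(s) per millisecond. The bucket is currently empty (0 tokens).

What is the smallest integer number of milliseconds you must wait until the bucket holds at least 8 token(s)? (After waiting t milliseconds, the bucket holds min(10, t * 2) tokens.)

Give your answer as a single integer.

Answer: 4

Derivation:
Need t * 2 >= 8, so t >= 8/2.
Smallest integer t = ceil(8/2) = 4.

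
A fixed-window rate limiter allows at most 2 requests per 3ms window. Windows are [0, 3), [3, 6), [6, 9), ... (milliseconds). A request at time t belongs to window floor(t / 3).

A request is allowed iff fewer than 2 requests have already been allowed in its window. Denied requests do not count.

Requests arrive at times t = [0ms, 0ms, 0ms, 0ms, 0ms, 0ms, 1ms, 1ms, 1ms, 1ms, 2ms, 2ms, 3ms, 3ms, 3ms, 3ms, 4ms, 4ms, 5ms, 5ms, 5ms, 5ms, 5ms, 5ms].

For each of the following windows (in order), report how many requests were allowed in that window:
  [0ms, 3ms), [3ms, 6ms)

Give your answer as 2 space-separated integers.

Processing requests:
  req#1 t=0ms (window 0): ALLOW
  req#2 t=0ms (window 0): ALLOW
  req#3 t=0ms (window 0): DENY
  req#4 t=0ms (window 0): DENY
  req#5 t=0ms (window 0): DENY
  req#6 t=0ms (window 0): DENY
  req#7 t=1ms (window 0): DENY
  req#8 t=1ms (window 0): DENY
  req#9 t=1ms (window 0): DENY
  req#10 t=1ms (window 0): DENY
  req#11 t=2ms (window 0): DENY
  req#12 t=2ms (window 0): DENY
  req#13 t=3ms (window 1): ALLOW
  req#14 t=3ms (window 1): ALLOW
  req#15 t=3ms (window 1): DENY
  req#16 t=3ms (window 1): DENY
  req#17 t=4ms (window 1): DENY
  req#18 t=4ms (window 1): DENY
  req#19 t=5ms (window 1): DENY
  req#20 t=5ms (window 1): DENY
  req#21 t=5ms (window 1): DENY
  req#22 t=5ms (window 1): DENY
  req#23 t=5ms (window 1): DENY
  req#24 t=5ms (window 1): DENY

Allowed counts by window: 2 2

Answer: 2 2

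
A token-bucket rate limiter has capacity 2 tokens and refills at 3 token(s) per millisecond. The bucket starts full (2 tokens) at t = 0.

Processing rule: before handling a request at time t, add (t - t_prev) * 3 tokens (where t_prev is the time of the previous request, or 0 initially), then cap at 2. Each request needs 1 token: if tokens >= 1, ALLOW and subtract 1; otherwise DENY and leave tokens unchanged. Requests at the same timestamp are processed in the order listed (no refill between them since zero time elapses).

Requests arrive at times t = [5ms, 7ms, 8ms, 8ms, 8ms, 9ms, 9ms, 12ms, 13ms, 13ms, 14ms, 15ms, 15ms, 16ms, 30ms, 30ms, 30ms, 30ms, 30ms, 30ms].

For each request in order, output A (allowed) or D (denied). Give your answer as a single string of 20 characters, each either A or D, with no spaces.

Answer: AAAADAAAAAAAAAAADDDD

Derivation:
Simulating step by step:
  req#1 t=5ms: ALLOW
  req#2 t=7ms: ALLOW
  req#3 t=8ms: ALLOW
  req#4 t=8ms: ALLOW
  req#5 t=8ms: DENY
  req#6 t=9ms: ALLOW
  req#7 t=9ms: ALLOW
  req#8 t=12ms: ALLOW
  req#9 t=13ms: ALLOW
  req#10 t=13ms: ALLOW
  req#11 t=14ms: ALLOW
  req#12 t=15ms: ALLOW
  req#13 t=15ms: ALLOW
  req#14 t=16ms: ALLOW
  req#15 t=30ms: ALLOW
  req#16 t=30ms: ALLOW
  req#17 t=30ms: DENY
  req#18 t=30ms: DENY
  req#19 t=30ms: DENY
  req#20 t=30ms: DENY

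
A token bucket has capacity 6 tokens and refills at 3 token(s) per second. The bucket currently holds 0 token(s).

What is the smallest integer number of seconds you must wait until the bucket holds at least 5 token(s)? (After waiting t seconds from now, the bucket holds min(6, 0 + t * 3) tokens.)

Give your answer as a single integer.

Answer: 2

Derivation:
Need 0 + t * 3 >= 5, so t >= 5/3.
Smallest integer t = ceil(5/3) = 2.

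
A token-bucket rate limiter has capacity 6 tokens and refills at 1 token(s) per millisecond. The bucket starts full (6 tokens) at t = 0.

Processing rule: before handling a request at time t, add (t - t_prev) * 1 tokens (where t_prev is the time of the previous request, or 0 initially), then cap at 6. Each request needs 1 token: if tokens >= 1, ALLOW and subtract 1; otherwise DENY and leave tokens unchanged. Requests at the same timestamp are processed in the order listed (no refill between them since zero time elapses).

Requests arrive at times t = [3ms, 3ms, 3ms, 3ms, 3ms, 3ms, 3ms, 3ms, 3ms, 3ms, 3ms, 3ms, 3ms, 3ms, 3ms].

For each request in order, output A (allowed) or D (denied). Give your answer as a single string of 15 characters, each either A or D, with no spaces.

Simulating step by step:
  req#1 t=3ms: ALLOW
  req#2 t=3ms: ALLOW
  req#3 t=3ms: ALLOW
  req#4 t=3ms: ALLOW
  req#5 t=3ms: ALLOW
  req#6 t=3ms: ALLOW
  req#7 t=3ms: DENY
  req#8 t=3ms: DENY
  req#9 t=3ms: DENY
  req#10 t=3ms: DENY
  req#11 t=3ms: DENY
  req#12 t=3ms: DENY
  req#13 t=3ms: DENY
  req#14 t=3ms: DENY
  req#15 t=3ms: DENY

Answer: AAAAAADDDDDDDDD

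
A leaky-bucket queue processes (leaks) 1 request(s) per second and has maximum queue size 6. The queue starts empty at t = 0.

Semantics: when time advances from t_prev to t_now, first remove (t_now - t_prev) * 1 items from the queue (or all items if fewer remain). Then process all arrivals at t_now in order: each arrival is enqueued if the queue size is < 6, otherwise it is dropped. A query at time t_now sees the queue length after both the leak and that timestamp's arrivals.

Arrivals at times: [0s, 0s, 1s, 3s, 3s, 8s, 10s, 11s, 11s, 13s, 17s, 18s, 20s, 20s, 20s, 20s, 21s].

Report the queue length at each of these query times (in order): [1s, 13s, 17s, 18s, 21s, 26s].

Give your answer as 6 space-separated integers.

Queue lengths at query times:
  query t=1s: backlog = 2
  query t=13s: backlog = 1
  query t=17s: backlog = 1
  query t=18s: backlog = 1
  query t=21s: backlog = 4
  query t=26s: backlog = 0

Answer: 2 1 1 1 4 0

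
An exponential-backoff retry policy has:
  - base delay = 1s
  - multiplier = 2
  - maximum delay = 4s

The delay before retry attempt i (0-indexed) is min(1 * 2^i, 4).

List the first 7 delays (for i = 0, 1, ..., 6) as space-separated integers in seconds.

Computing each delay:
  i=0: min(1*2^0, 4) = 1
  i=1: min(1*2^1, 4) = 2
  i=2: min(1*2^2, 4) = 4
  i=3: min(1*2^3, 4) = 4
  i=4: min(1*2^4, 4) = 4
  i=5: min(1*2^5, 4) = 4
  i=6: min(1*2^6, 4) = 4

Answer: 1 2 4 4 4 4 4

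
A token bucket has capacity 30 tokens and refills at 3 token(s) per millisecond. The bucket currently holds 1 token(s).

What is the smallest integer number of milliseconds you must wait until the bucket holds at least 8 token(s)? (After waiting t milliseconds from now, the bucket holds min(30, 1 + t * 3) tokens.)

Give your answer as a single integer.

Need 1 + t * 3 >= 8, so t >= 7/3.
Smallest integer t = ceil(7/3) = 3.

Answer: 3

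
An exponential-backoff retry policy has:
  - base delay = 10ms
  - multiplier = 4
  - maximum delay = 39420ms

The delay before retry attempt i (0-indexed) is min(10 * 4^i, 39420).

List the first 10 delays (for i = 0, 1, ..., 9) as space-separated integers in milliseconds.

Computing each delay:
  i=0: min(10*4^0, 39420) = 10
  i=1: min(10*4^1, 39420) = 40
  i=2: min(10*4^2, 39420) = 160
  i=3: min(10*4^3, 39420) = 640
  i=4: min(10*4^4, 39420) = 2560
  i=5: min(10*4^5, 39420) = 10240
  i=6: min(10*4^6, 39420) = 39420
  i=7: min(10*4^7, 39420) = 39420
  i=8: min(10*4^8, 39420) = 39420
  i=9: min(10*4^9, 39420) = 39420

Answer: 10 40 160 640 2560 10240 39420 39420 39420 39420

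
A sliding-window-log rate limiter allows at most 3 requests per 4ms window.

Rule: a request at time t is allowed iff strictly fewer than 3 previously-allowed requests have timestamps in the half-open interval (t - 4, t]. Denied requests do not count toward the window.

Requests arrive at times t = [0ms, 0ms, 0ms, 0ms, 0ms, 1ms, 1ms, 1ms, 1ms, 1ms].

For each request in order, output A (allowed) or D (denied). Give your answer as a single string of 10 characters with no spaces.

Answer: AAADDDDDDD

Derivation:
Tracking allowed requests in the window:
  req#1 t=0ms: ALLOW
  req#2 t=0ms: ALLOW
  req#3 t=0ms: ALLOW
  req#4 t=0ms: DENY
  req#5 t=0ms: DENY
  req#6 t=1ms: DENY
  req#7 t=1ms: DENY
  req#8 t=1ms: DENY
  req#9 t=1ms: DENY
  req#10 t=1ms: DENY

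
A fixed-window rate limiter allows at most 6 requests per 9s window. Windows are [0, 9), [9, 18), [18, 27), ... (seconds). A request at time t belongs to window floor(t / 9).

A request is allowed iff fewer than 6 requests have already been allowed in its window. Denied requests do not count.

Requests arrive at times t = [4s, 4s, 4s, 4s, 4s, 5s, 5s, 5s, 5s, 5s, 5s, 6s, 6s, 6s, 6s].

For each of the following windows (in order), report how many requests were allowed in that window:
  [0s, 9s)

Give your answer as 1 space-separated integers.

Processing requests:
  req#1 t=4s (window 0): ALLOW
  req#2 t=4s (window 0): ALLOW
  req#3 t=4s (window 0): ALLOW
  req#4 t=4s (window 0): ALLOW
  req#5 t=4s (window 0): ALLOW
  req#6 t=5s (window 0): ALLOW
  req#7 t=5s (window 0): DENY
  req#8 t=5s (window 0): DENY
  req#9 t=5s (window 0): DENY
  req#10 t=5s (window 0): DENY
  req#11 t=5s (window 0): DENY
  req#12 t=6s (window 0): DENY
  req#13 t=6s (window 0): DENY
  req#14 t=6s (window 0): DENY
  req#15 t=6s (window 0): DENY

Allowed counts by window: 6

Answer: 6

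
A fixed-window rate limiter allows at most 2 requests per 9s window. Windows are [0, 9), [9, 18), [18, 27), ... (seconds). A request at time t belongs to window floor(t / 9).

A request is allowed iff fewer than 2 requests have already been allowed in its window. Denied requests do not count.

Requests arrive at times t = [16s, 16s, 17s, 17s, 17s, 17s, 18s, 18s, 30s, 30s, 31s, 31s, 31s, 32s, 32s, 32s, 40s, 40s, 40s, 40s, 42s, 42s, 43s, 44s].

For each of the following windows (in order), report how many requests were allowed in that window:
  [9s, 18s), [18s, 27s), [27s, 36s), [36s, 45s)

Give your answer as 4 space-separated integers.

Answer: 2 2 2 2

Derivation:
Processing requests:
  req#1 t=16s (window 1): ALLOW
  req#2 t=16s (window 1): ALLOW
  req#3 t=17s (window 1): DENY
  req#4 t=17s (window 1): DENY
  req#5 t=17s (window 1): DENY
  req#6 t=17s (window 1): DENY
  req#7 t=18s (window 2): ALLOW
  req#8 t=18s (window 2): ALLOW
  req#9 t=30s (window 3): ALLOW
  req#10 t=30s (window 3): ALLOW
  req#11 t=31s (window 3): DENY
  req#12 t=31s (window 3): DENY
  req#13 t=31s (window 3): DENY
  req#14 t=32s (window 3): DENY
  req#15 t=32s (window 3): DENY
  req#16 t=32s (window 3): DENY
  req#17 t=40s (window 4): ALLOW
  req#18 t=40s (window 4): ALLOW
  req#19 t=40s (window 4): DENY
  req#20 t=40s (window 4): DENY
  req#21 t=42s (window 4): DENY
  req#22 t=42s (window 4): DENY
  req#23 t=43s (window 4): DENY
  req#24 t=44s (window 4): DENY

Allowed counts by window: 2 2 2 2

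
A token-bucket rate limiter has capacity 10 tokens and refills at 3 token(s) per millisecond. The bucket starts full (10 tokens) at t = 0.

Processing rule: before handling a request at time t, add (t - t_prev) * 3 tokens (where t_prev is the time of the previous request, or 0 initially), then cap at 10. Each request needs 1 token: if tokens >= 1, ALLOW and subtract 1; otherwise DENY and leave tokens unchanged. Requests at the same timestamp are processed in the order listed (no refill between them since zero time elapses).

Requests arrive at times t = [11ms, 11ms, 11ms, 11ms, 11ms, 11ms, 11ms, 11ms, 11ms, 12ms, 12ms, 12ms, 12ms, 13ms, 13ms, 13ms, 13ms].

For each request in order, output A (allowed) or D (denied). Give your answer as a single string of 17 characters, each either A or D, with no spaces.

Answer: AAAAAAAAAAAAAAAAD

Derivation:
Simulating step by step:
  req#1 t=11ms: ALLOW
  req#2 t=11ms: ALLOW
  req#3 t=11ms: ALLOW
  req#4 t=11ms: ALLOW
  req#5 t=11ms: ALLOW
  req#6 t=11ms: ALLOW
  req#7 t=11ms: ALLOW
  req#8 t=11ms: ALLOW
  req#9 t=11ms: ALLOW
  req#10 t=12ms: ALLOW
  req#11 t=12ms: ALLOW
  req#12 t=12ms: ALLOW
  req#13 t=12ms: ALLOW
  req#14 t=13ms: ALLOW
  req#15 t=13ms: ALLOW
  req#16 t=13ms: ALLOW
  req#17 t=13ms: DENY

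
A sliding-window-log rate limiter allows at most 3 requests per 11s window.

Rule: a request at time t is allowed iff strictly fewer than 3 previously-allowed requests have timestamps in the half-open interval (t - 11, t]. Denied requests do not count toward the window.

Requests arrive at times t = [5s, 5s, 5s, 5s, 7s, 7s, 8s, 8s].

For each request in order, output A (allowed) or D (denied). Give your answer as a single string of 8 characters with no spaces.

Answer: AAADDDDD

Derivation:
Tracking allowed requests in the window:
  req#1 t=5s: ALLOW
  req#2 t=5s: ALLOW
  req#3 t=5s: ALLOW
  req#4 t=5s: DENY
  req#5 t=7s: DENY
  req#6 t=7s: DENY
  req#7 t=8s: DENY
  req#8 t=8s: DENY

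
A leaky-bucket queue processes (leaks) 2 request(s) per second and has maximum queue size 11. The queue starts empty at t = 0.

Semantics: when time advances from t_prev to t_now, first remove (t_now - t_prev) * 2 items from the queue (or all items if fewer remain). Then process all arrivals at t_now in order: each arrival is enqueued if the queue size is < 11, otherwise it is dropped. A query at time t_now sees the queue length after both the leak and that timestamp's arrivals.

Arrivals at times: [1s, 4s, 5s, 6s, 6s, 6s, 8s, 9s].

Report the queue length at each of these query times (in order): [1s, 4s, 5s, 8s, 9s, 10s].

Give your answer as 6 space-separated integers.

Answer: 1 1 1 1 1 0

Derivation:
Queue lengths at query times:
  query t=1s: backlog = 1
  query t=4s: backlog = 1
  query t=5s: backlog = 1
  query t=8s: backlog = 1
  query t=9s: backlog = 1
  query t=10s: backlog = 0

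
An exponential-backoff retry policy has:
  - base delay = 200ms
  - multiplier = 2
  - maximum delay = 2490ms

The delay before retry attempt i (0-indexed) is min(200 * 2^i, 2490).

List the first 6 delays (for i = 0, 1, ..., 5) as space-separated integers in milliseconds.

Answer: 200 400 800 1600 2490 2490

Derivation:
Computing each delay:
  i=0: min(200*2^0, 2490) = 200
  i=1: min(200*2^1, 2490) = 400
  i=2: min(200*2^2, 2490) = 800
  i=3: min(200*2^3, 2490) = 1600
  i=4: min(200*2^4, 2490) = 2490
  i=5: min(200*2^5, 2490) = 2490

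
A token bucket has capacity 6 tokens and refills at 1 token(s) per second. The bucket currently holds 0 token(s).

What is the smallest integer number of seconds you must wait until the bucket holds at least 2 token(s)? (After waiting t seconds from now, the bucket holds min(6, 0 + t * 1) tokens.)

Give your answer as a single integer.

Answer: 2

Derivation:
Need 0 + t * 1 >= 2, so t >= 2/1.
Smallest integer t = ceil(2/1) = 2.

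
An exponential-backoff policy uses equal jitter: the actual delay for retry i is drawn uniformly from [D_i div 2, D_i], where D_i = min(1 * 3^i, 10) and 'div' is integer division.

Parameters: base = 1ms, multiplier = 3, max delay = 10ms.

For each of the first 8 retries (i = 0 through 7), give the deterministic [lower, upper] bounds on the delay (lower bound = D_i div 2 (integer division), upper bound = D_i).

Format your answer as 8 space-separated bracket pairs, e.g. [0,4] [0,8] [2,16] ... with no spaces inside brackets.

Computing bounds per retry:
  i=0: D_i=min(1*3^0,10)=1, bounds=[0,1]
  i=1: D_i=min(1*3^1,10)=3, bounds=[1,3]
  i=2: D_i=min(1*3^2,10)=9, bounds=[4,9]
  i=3: D_i=min(1*3^3,10)=10, bounds=[5,10]
  i=4: D_i=min(1*3^4,10)=10, bounds=[5,10]
  i=5: D_i=min(1*3^5,10)=10, bounds=[5,10]
  i=6: D_i=min(1*3^6,10)=10, bounds=[5,10]
  i=7: D_i=min(1*3^7,10)=10, bounds=[5,10]

Answer: [0,1] [1,3] [4,9] [5,10] [5,10] [5,10] [5,10] [5,10]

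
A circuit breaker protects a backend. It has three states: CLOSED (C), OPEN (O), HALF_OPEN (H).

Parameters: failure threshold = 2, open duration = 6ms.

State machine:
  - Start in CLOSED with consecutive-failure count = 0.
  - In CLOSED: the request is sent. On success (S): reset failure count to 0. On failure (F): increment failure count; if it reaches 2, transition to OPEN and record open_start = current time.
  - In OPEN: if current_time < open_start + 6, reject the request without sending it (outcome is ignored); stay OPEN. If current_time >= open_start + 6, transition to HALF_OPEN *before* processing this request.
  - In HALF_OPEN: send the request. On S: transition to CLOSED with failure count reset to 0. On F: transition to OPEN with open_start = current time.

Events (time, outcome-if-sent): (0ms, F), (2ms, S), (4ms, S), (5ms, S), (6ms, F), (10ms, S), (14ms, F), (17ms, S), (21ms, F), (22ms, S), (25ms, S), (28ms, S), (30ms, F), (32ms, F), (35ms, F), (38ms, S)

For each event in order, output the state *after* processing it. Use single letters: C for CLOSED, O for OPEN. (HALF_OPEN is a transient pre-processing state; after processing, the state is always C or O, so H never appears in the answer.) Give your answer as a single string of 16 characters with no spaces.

State after each event:
  event#1 t=0ms outcome=F: state=CLOSED
  event#2 t=2ms outcome=S: state=CLOSED
  event#3 t=4ms outcome=S: state=CLOSED
  event#4 t=5ms outcome=S: state=CLOSED
  event#5 t=6ms outcome=F: state=CLOSED
  event#6 t=10ms outcome=S: state=CLOSED
  event#7 t=14ms outcome=F: state=CLOSED
  event#8 t=17ms outcome=S: state=CLOSED
  event#9 t=21ms outcome=F: state=CLOSED
  event#10 t=22ms outcome=S: state=CLOSED
  event#11 t=25ms outcome=S: state=CLOSED
  event#12 t=28ms outcome=S: state=CLOSED
  event#13 t=30ms outcome=F: state=CLOSED
  event#14 t=32ms outcome=F: state=OPEN
  event#15 t=35ms outcome=F: state=OPEN
  event#16 t=38ms outcome=S: state=CLOSED

Answer: CCCCCCCCCCCCCOOC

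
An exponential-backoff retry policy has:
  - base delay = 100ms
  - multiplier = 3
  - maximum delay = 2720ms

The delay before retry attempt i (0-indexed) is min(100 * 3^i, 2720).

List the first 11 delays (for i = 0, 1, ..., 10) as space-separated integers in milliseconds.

Computing each delay:
  i=0: min(100*3^0, 2720) = 100
  i=1: min(100*3^1, 2720) = 300
  i=2: min(100*3^2, 2720) = 900
  i=3: min(100*3^3, 2720) = 2700
  i=4: min(100*3^4, 2720) = 2720
  i=5: min(100*3^5, 2720) = 2720
  i=6: min(100*3^6, 2720) = 2720
  i=7: min(100*3^7, 2720) = 2720
  i=8: min(100*3^8, 2720) = 2720
  i=9: min(100*3^9, 2720) = 2720
  i=10: min(100*3^10, 2720) = 2720

Answer: 100 300 900 2700 2720 2720 2720 2720 2720 2720 2720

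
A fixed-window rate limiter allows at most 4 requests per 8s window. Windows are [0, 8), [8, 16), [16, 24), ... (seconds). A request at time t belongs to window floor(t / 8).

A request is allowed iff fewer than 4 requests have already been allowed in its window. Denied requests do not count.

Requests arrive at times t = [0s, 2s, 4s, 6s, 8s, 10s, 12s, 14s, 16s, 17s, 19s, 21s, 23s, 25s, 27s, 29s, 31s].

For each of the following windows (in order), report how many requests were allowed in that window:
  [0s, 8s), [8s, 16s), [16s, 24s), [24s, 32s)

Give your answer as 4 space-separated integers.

Answer: 4 4 4 4

Derivation:
Processing requests:
  req#1 t=0s (window 0): ALLOW
  req#2 t=2s (window 0): ALLOW
  req#3 t=4s (window 0): ALLOW
  req#4 t=6s (window 0): ALLOW
  req#5 t=8s (window 1): ALLOW
  req#6 t=10s (window 1): ALLOW
  req#7 t=12s (window 1): ALLOW
  req#8 t=14s (window 1): ALLOW
  req#9 t=16s (window 2): ALLOW
  req#10 t=17s (window 2): ALLOW
  req#11 t=19s (window 2): ALLOW
  req#12 t=21s (window 2): ALLOW
  req#13 t=23s (window 2): DENY
  req#14 t=25s (window 3): ALLOW
  req#15 t=27s (window 3): ALLOW
  req#16 t=29s (window 3): ALLOW
  req#17 t=31s (window 3): ALLOW

Allowed counts by window: 4 4 4 4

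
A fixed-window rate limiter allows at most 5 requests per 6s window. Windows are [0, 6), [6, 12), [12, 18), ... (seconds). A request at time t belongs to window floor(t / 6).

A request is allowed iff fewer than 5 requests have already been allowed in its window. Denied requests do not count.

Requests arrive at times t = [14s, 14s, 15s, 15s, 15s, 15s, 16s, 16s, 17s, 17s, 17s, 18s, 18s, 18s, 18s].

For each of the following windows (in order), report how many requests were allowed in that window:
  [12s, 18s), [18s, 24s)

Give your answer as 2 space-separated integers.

Processing requests:
  req#1 t=14s (window 2): ALLOW
  req#2 t=14s (window 2): ALLOW
  req#3 t=15s (window 2): ALLOW
  req#4 t=15s (window 2): ALLOW
  req#5 t=15s (window 2): ALLOW
  req#6 t=15s (window 2): DENY
  req#7 t=16s (window 2): DENY
  req#8 t=16s (window 2): DENY
  req#9 t=17s (window 2): DENY
  req#10 t=17s (window 2): DENY
  req#11 t=17s (window 2): DENY
  req#12 t=18s (window 3): ALLOW
  req#13 t=18s (window 3): ALLOW
  req#14 t=18s (window 3): ALLOW
  req#15 t=18s (window 3): ALLOW

Allowed counts by window: 5 4

Answer: 5 4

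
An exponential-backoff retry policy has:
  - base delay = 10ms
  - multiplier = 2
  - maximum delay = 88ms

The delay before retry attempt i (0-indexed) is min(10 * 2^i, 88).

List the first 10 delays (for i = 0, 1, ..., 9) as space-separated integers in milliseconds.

Computing each delay:
  i=0: min(10*2^0, 88) = 10
  i=1: min(10*2^1, 88) = 20
  i=2: min(10*2^2, 88) = 40
  i=3: min(10*2^3, 88) = 80
  i=4: min(10*2^4, 88) = 88
  i=5: min(10*2^5, 88) = 88
  i=6: min(10*2^6, 88) = 88
  i=7: min(10*2^7, 88) = 88
  i=8: min(10*2^8, 88) = 88
  i=9: min(10*2^9, 88) = 88

Answer: 10 20 40 80 88 88 88 88 88 88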